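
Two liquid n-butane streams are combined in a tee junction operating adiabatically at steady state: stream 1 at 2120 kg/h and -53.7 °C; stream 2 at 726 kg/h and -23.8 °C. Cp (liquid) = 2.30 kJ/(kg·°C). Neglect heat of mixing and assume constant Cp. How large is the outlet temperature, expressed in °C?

T_out = -46.1 °C

Adiabatic, steady state ⇒ Σ ṁᵢCp,ᵢ(T_out − Tᵢ) = 0
T_out = Σ ṁᵢCp,ᵢTᵢ / Σ ṁᵢCp,ᵢ
      = -301580 / 6545.8 = -46.073 °C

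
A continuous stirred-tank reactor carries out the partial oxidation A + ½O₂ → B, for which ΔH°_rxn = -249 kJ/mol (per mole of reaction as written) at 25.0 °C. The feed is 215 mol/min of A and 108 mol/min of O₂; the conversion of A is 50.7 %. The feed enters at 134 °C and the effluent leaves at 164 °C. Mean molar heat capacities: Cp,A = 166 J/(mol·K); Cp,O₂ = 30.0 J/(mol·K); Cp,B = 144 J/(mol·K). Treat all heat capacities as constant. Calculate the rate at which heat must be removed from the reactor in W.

Q_out = 442000 W

Extent of reaction ξ = 0.507 × 215 = 109 mol/min
Reaction term: ξ·ΔH°_rxn = 109 × -249 = -27142 kJ/min
Sensible, feed 134→25 °C: -4243.4 kJ/min
Outlet flows (mol/min): A 106, O₂ 53.498, B 109
Sensible, products 25→164 °C: 4850.7 kJ/min
Q = ΔH = -26535 kJ/min = -442.25 kW
Heat removed = 442250 W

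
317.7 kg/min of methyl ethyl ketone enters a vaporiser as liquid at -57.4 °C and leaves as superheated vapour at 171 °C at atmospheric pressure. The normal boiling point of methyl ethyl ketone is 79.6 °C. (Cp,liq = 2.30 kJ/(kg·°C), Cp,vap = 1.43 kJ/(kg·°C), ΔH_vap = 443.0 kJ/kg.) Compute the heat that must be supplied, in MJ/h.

liquid -57.4→79.6 °C: 315.1 kJ/kg
vaporisation at 79.6 °C: 443 kJ/kg
vapour 79.6→171 °C: 130.7 kJ/kg
Δh = 315.1 + 443 + 130.7 = 888.8 kJ/kg
Q = ṁ·Δh = 317.7 kg/min × 888.8 kJ/kg = 282370 kJ/min
|Q| = 4706.2 kW = 16942 MJ/h

Q = 16900 MJ/h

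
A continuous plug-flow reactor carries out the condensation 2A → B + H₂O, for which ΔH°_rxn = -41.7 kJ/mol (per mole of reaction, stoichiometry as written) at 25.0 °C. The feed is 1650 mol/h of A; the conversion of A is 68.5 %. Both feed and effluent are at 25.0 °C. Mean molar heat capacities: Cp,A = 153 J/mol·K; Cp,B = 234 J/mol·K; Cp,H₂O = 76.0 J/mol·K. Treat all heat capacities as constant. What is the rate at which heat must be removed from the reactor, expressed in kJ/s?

Extent of reaction ξ = 0.685 × 1650 / 2 = 565.12 mol/h
Reaction term: ξ·ΔH°_rxn = 565.12 × -41.7 = -23566 kJ/h
Q = ΔH = -23566 kJ/h = -6.546 kW
Heat removed = 6.546 kJ/s

Q_out = 6.55 kJ/s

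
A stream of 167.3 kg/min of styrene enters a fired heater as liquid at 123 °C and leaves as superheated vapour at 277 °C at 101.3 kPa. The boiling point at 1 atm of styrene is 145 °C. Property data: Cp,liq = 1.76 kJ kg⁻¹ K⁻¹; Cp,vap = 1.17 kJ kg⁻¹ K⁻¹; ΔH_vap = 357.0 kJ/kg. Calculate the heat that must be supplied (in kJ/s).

liquid 123→145 °C: 38.72 kJ/kg
vaporisation at 145 °C: 357 kJ/kg
vapour 145→277 °C: 154.44 kJ/kg
Δh = 38.72 + 357 + 154.44 = 550.16 kJ/kg
Q = ṁ·Δh = 167.3 kg/min × 550.16 kJ/kg = 92042 kJ/min
|Q| = 1534 kW

Q = 1530 kJ/s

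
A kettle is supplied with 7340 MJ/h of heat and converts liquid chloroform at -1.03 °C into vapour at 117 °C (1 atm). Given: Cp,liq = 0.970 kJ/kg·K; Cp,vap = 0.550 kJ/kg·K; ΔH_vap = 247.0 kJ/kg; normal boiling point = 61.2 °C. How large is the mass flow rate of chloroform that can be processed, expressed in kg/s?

Δh = 0.970×(61.2−-1.03) + 247.0 + 0.550×(117−61.2) = 338.05 kJ/kg
Q = 7340 MJ/h = 2038.9 kJ/s = 2038.9 kJ/s
ṁ = Q/Δh = 2038.9 / 338.05 = 6.0313 kg/s

ṁ = 6.03 kg/s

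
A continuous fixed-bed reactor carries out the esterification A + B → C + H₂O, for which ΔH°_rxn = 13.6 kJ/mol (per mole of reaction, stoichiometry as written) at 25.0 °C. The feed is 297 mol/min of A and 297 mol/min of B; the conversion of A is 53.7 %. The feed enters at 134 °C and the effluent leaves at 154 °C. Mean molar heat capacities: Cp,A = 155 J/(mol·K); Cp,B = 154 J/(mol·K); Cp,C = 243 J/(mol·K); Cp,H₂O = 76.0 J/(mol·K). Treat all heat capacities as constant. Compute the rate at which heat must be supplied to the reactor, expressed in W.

Q_in = 70200 W

Extent of reaction ξ = 0.537 × 297 = 159.49 mol/min
Reaction term: ξ·ΔH°_rxn = 159.49 × 13.6 = 2169.1 kJ/min
Sensible, feed 134→25 °C: -10003 kJ/min
Outlet flows (mol/min): A 137.51, B 137.51, C 159.49, H₂O 159.49
Sensible, products 25→154 °C: 12044 kJ/min
Q = ΔH = 4210.3 kJ/min = 70.171 kW
Heat supplied = 70171 W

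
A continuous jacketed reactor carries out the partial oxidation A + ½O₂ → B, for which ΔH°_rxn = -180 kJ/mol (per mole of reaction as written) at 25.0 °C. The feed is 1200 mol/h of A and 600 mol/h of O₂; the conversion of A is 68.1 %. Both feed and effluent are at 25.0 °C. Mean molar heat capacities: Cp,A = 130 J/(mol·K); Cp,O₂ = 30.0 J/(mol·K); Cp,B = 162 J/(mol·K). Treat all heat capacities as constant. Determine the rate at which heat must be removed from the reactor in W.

Q_out = 40900 W

Extent of reaction ξ = 0.681 × 1200 = 817.2 mol/h
Reaction term: ξ·ΔH°_rxn = 817.2 × -180 = -147100 kJ/h
Q = ΔH = -147100 kJ/h = -40.86 kW
Heat removed = 40860 W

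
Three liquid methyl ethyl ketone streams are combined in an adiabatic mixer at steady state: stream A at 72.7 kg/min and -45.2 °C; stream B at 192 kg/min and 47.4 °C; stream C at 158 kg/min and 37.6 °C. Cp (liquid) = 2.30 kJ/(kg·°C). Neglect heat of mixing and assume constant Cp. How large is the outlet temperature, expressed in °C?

Adiabatic, steady state ⇒ Σ ṁᵢCp,ᵢ(T_out − Tᵢ) = 0
T_out = Σ ṁᵢCp,ᵢTᵢ / Σ ṁᵢCp,ᵢ
      = 27038 / 972.21 = 27.811 °C

T_out = 27.8 °C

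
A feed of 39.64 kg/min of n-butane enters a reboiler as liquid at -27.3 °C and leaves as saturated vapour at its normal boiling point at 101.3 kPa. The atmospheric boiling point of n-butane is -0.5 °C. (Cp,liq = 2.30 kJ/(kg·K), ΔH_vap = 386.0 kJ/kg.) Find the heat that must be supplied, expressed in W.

liquid -27.3→-0.5 °C: 61.64 kJ/kg
vaporisation at -0.5 °C: 386 kJ/kg
Δh = 61.64 + 386 = 447.64 kJ/kg
Q = ṁ·Δh = 39.64 kg/min × 447.64 kJ/kg = 17744 kJ/min
|Q| = 295.74 kW = 295740 W

Q = 296000 W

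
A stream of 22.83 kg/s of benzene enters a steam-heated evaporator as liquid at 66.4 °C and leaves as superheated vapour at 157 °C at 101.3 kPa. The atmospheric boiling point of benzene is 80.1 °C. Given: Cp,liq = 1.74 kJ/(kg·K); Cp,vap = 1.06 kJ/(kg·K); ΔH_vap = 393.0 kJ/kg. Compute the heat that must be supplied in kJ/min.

Q = 683000 kJ/min

liquid 66.4→80.1 °C: 23.838 kJ/kg
vaporisation at 80.1 °C: 393 kJ/kg
vapour 80.1→157 °C: 81.514 kJ/kg
Δh = 23.838 + 393 + 81.514 = 498.35 kJ/kg
Q = ṁ·Δh = 22.83 kg/s × 498.35 kJ/kg = 11377 kJ/s
|Q| = 11377 kW = 682640 kJ/min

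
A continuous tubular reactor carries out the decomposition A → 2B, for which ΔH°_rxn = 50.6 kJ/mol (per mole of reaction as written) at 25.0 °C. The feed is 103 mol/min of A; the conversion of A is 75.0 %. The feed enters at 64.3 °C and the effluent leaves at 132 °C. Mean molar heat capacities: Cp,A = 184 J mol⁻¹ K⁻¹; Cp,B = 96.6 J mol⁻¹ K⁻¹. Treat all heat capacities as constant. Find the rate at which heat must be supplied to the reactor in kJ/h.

Extent of reaction ξ = 0.750 × 103 = 77.25 mol/min
Reaction term: ξ·ΔH°_rxn = 77.25 × 50.6 = 3908.8 kJ/min
Sensible, feed 64.3→25 °C: -744.81 kJ/min
Outlet flows (mol/min): A 25.75, B 154.5
Sensible, products 25→132 °C: 2103.9 kJ/min
Q = ΔH = 5267.9 kJ/min = 87.799 kW
Heat supplied = 316080 kJ/h

Q_in = 316000 kJ/h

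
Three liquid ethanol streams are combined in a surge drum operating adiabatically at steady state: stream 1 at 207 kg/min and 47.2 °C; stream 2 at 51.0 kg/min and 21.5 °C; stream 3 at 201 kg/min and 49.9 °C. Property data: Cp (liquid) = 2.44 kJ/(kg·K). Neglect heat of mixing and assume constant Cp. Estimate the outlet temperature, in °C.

T_out = 45.5 °C

Energy balance with Q = 0: Σ ṁᵢCp,ᵢ(T_out − Tᵢ) = 0
T_out = Σ ṁᵢCp,ᵢTᵢ / Σ ṁᵢCp,ᵢ
      = 50988 / 1120 = 45.527 °C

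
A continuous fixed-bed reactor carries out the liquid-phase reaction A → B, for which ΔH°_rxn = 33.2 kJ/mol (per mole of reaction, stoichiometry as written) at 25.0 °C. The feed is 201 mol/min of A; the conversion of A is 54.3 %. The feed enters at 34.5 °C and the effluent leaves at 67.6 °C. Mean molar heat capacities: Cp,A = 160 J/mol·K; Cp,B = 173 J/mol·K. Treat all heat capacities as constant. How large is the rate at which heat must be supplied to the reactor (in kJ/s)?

Q_in = 79.1 kJ/s

Extent of reaction ξ = 0.543 × 201 = 109.14 mol/min
Reaction term: ξ·ΔH°_rxn = 109.14 × 33.2 = 3623.5 kJ/min
Sensible, feed 34.5→25 °C: -305.52 kJ/min
Outlet flows (mol/min): A 91.857, B 109.14
Sensible, products 25→67.6 °C: 1430.5 kJ/min
Q = ΔH = 4748.5 kJ/min = 79.141 kW
Heat supplied = 79.141 kJ/s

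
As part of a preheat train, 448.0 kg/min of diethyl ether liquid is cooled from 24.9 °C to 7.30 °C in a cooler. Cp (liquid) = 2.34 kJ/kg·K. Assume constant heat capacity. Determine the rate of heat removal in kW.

Q_c = 308 kW

Q = ṁ·Cp·ΔT = 448.0 × 2.34 × (7.30 − 24.9) = -18450 kJ/min
Converting: 18450 / 60 s = 307.51 kW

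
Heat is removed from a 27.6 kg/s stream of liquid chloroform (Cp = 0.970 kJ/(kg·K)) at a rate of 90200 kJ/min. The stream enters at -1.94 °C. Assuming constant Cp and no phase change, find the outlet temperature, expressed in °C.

Q = 90200 kJ/min = 1503.3 kJ/s
ΔT = Q/(ṁ·Cp) = 1503.3/(27.6×0.970) = 56.153 K
T_out = -1.94 − 56.153 = -58.093 °C

T_out = -58.1 °C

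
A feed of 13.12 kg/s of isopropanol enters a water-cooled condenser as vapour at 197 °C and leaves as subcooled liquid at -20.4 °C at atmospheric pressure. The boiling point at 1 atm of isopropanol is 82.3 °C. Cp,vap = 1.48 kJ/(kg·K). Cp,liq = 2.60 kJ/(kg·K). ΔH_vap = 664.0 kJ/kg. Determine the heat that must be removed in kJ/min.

Q_c = 867000 kJ/min

vapour 197→82.3 °C: -169.76 kJ/kg
condensation at 82.3 °C: -664 kJ/kg
liquid 82.3→-20.4 °C: -267.02 kJ/kg
Δh = -169.76 + -664 + -267.02 = -1100.8 kJ/kg
Q = ṁ·Δh = 13.12 kg/s × -1100.8 kJ/kg = -14442 kJ/s
|Q| = 14442 kW = 866530 kJ/min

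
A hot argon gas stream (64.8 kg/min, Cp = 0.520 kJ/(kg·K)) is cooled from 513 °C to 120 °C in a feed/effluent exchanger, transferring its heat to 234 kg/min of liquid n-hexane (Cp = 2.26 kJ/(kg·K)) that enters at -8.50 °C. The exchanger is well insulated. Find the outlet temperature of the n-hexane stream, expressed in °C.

Heat released by hot stream: Q = 64.8 × 0.520 × (513 − 120) = 13243 kJ/min
Energy balance on cold side (adiabatic exchanger): Q = ṁ_c·Cp_c·(T_c,out − T_c,in)
T_c,out = -8.50 + 13243/(234 × 2.26) = 16.541 °C

T_c,out = 16.5 °C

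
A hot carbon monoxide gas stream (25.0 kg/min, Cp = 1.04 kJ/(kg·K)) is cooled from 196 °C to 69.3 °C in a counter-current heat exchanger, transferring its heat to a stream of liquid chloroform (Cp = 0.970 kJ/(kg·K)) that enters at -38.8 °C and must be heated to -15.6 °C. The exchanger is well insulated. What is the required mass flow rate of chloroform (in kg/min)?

ṁ_c = 146 kg/min

Heat released by hot stream: Q = 25.0 × 1.04 × (196 − 69.3) = 3294.2 kJ/min
Energy balance on cold side (adiabatic exchanger): Q = ṁ_c·Cp_c·(T_c,out − T_c,in)
ṁ_c = 3294.2 / [0.970 × (-15.6 − -38.8)] = 146.38 kg/min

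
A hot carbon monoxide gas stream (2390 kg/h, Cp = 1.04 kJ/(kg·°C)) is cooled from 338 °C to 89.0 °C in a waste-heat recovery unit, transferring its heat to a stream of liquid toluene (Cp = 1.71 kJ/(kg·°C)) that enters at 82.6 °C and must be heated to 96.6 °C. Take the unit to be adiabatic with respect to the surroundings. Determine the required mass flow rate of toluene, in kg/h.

Heat released by hot stream: Q = 2390 × 1.04 × (338 − 89.0) = 618910 kJ/h
Energy balance on cold side (adiabatic exchanger): Q = ṁ_c·Cp_c·(T_c,out − T_c,in)
ṁ_c = 618910 / [1.71 × (96.6 − 82.6)] = 25853 kg/h

ṁ_c = 25900 kg/h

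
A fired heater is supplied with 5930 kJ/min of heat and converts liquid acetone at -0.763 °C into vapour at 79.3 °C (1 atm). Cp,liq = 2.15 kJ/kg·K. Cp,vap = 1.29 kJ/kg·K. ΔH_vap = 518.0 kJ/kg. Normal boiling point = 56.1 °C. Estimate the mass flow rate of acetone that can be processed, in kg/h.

ṁ = 531 kg/h

Δh = 2.15×(56.1−-0.763) + 518.0 + 1.29×(79.3−56.1) = 670.18 kJ/kg
Q = 5930 kJ/min = 98.833 kJ/s = 355800 kJ/h
ṁ = Q/Δh = 355800 / 670.18 = 530.9 kg/h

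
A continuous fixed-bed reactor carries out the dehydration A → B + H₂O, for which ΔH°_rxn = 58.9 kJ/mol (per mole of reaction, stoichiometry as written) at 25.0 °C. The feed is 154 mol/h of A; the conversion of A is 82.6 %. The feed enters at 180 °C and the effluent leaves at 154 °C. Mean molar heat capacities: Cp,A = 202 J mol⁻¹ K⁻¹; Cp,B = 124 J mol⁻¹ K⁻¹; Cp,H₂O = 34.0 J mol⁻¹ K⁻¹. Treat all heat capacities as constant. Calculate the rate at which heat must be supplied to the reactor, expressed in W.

Q_in = 1660 W

Extent of reaction ξ = 0.826 × 154 = 127.2 mol/h
Reaction term: ξ·ΔH°_rxn = 127.2 × 58.9 = 7492.3 kJ/h
Sensible, feed 180→25 °C: -4821.7 kJ/h
Outlet flows (mol/h): A 26.796, B 127.2, H₂O 127.2
Sensible, products 25→154 °C: 3290.9 kJ/h
Q = ΔH = 5961.5 kJ/h = 1.656 kW
Heat supplied = 1656 W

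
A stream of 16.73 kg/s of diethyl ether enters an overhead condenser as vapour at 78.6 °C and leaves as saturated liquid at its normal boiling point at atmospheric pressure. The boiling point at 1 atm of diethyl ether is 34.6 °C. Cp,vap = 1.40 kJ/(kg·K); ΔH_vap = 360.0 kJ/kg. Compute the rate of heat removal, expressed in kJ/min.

vapour 78.6→34.6 °C: -61.6 kJ/kg
condensation at 34.6 °C: -360 kJ/kg
Δh = -61.6 + -360 = -421.6 kJ/kg
Q = ṁ·Δh = 16.73 kg/s × -421.6 kJ/kg = -7053.4 kJ/s
|Q| = 7053.4 kW = 423200 kJ/min

Q_c = 423000 kJ/min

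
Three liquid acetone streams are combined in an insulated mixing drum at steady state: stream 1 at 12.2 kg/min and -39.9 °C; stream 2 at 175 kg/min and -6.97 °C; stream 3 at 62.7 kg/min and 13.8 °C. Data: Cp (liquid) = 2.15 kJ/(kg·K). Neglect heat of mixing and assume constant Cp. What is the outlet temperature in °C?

T_out = -3.37 °C

No heat crosses the boundary, so H_out = H_in.
Σ ṁᵢCp,ᵢTᵢ = 12.2×2.15×-39.9 + 175×2.15×-6.97 + 62.7×2.15×13.8 = -1808.7
Σ ṁᵢCp,ᵢ = 12.2×2.15 + 175×2.15 + 62.7×2.15 = 537.28
T_out = -1808.7 / 537.28 = -3.3664 °C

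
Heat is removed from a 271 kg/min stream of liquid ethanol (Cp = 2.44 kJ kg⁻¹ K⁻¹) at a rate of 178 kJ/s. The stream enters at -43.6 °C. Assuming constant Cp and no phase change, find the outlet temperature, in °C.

Q = 178 kJ/s = 10680 kJ/min
ΔT = Q/(ṁ·Cp) = 10680/(271×2.44) = 16.151 K
T_out = -43.6 − 16.151 = -59.751 °C

T_out = -59.8 °C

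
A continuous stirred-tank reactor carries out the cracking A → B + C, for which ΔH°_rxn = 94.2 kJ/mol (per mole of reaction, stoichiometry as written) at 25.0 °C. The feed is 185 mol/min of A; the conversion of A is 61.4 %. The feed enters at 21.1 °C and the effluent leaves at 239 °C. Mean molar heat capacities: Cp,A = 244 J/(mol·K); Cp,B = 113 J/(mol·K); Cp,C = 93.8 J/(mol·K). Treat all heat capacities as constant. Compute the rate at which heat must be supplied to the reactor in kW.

Q_in = 327 kW

Extent of reaction ξ = 0.614 × 185 = 113.59 mol/min
Reaction term: ξ·ΔH°_rxn = 113.59 × 94.2 = 10700 kJ/min
Sensible, feed 21.1→25 °C: 176.05 kJ/min
Outlet flows (mol/min): A 71.41, B 113.59, C 113.59
Sensible, products 25→239 °C: 8755.7 kJ/min
Q = ΔH = 19632 kJ/min = 327.2 kW
Heat supplied = 327.2 kW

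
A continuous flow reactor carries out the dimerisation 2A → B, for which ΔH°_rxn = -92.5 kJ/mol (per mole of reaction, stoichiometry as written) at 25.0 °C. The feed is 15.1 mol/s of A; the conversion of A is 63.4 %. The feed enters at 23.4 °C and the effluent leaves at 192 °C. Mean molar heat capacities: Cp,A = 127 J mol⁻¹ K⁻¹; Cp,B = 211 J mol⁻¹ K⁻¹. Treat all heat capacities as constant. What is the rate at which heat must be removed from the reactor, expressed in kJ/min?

Q_out = 9230 kJ/min

Extent of reaction ξ = 0.634 × 15.1 / 2 = 4.7867 mol/s
Reaction term: ξ·ΔH°_rxn = 4.7867 × -92.5 = -442.77 kJ/s
Sensible, feed 23.4→25 °C: 3.0683 kJ/s
Outlet flows (mol/s): A 5.5266, B 4.7867
Sensible, products 25→192 °C: 285.88 kJ/s
Q = ΔH = -153.82 kJ/s = -153.82 kW
Heat removed = 9229.1 kJ/min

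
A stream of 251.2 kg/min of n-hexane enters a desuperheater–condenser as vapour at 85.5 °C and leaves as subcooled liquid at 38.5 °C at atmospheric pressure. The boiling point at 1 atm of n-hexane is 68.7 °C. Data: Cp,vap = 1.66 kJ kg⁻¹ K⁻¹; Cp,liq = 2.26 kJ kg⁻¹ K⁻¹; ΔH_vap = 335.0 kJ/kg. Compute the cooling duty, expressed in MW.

Q_c = 1.81 MW

vapour 85.5→68.7 °C: -27.888 kJ/kg
condensation at 68.7 °C: -335 kJ/kg
liquid 68.7→38.5 °C: -68.252 kJ/kg
Δh = -27.888 + -335 + -68.252 = -431.14 kJ/kg
Q = ṁ·Δh = 251.2 kg/min × -431.14 kJ/kg = -108300 kJ/min
|Q| = 1805 kW = 1.805 MW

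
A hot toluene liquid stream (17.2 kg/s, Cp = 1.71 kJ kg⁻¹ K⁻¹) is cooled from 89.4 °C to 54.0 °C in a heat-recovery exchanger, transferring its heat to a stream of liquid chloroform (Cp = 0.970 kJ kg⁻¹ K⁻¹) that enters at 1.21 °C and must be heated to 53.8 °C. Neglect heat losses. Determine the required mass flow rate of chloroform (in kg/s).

ṁ_c = 20.4 kg/s

Heat released by hot stream: Q = 17.2 × 1.71 × (89.4 − 54.0) = 1041.2 kJ/s
Energy balance on cold side (adiabatic exchanger): Q = ṁ_c·Cp_c·(T_c,out − T_c,in)
ṁ_c = 1041.2 / [0.970 × (53.8 − 1.21)] = 20.41 kg/s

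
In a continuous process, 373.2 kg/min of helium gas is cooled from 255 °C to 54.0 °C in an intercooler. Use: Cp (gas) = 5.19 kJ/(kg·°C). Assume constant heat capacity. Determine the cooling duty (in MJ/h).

Q_c = 23400 MJ/h

Q = ṁ·Cp·ΔT = 373.2 × 5.19 × (54.0 − 255) = -389320 kJ/min
Converting: 389320 / 60 s = 6488.6 kW
Cooling duty = 23359 MJ/h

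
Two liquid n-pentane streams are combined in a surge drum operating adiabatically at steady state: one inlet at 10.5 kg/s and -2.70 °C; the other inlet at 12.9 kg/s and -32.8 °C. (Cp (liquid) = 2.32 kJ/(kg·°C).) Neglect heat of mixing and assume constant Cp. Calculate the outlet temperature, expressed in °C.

No heat crosses the boundary, so H_out = H_in.
T_out = Σ ṁᵢCp,ᵢTᵢ / Σ ṁᵢCp,ᵢ
      = -1047.4 / 54.288 = -19.294 °C

T_out = -19.3 °C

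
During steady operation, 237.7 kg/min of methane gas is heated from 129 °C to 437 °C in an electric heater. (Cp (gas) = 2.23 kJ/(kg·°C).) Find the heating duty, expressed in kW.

Q = ṁ·Cp·ΔT = 237.7 × 2.23 × (437 − 129) = 163260 kJ/min
Converting: 163260 / 60 s = 2721 kW

Q = 2720 kW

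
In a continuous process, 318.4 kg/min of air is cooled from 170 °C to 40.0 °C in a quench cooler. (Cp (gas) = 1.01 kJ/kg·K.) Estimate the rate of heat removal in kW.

Q_c = 697 kW

Q = ṁ·Cp·ΔT = 318.4 × 1.01 × (40.0 − 170) = -41806 kJ/min
Converting: 41806 / 60 s = 696.77 kW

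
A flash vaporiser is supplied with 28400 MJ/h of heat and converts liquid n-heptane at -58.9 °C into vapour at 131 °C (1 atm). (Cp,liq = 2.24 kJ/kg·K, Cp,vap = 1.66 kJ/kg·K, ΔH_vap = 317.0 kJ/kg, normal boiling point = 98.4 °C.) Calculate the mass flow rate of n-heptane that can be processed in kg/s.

Δh = 2.24×(98.4−-58.9) + 317.0 + 1.66×(131−98.4) = 723.47 kJ/kg
Q = 28400 MJ/h = 7888.9 kJ/s = 7888.9 kJ/s
ṁ = Q/Δh = 7888.9 / 723.47 = 10.904 kg/s

ṁ = 10.9 kg/s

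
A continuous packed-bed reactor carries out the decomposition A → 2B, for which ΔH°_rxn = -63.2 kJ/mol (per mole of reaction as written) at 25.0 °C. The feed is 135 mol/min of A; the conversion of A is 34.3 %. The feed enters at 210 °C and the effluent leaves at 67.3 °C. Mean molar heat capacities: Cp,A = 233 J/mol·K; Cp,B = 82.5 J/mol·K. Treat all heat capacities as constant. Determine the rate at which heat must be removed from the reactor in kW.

Q_out = 126 kW

Extent of reaction ξ = 0.343 × 135 = 46.305 mol/min
Reaction term: ξ·ΔH°_rxn = 46.305 × -63.2 = -2926.5 kJ/min
Sensible, feed 210→25 °C: -5819.2 kJ/min
Outlet flows (mol/min): A 88.695, B 92.61
Sensible, products 25→67.3 °C: 1197.4 kJ/min
Q = ΔH = -7548.3 kJ/min = -125.8 kW
Heat removed = 125.8 kW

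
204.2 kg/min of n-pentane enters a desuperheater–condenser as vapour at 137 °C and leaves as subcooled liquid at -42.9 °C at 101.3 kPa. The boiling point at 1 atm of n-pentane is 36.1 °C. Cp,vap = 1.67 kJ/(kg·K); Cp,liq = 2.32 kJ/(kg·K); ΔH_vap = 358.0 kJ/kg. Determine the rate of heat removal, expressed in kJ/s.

Q_c = 2420 kJ/s

vapour 137→36.1 °C: -168.5 kJ/kg
condensation at 36.1 °C: -358 kJ/kg
liquid 36.1→-42.9 °C: -183.28 kJ/kg
Δh = -168.5 + -358 + -183.28 = -709.78 kJ/kg
Q = ṁ·Δh = 204.2 kg/min × -709.78 kJ/kg = -144940 kJ/min
|Q| = 2415.6 kW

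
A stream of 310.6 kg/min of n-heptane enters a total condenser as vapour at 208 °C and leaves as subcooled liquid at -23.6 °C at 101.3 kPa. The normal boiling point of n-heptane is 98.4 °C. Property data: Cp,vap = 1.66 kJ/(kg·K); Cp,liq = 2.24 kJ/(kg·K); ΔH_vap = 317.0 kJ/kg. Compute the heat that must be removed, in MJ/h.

vapour 208→98.4 °C: -181.94 kJ/kg
condensation at 98.4 °C: -317 kJ/kg
liquid 98.4→-23.6 °C: -273.28 kJ/kg
Δh = -181.94 + -317 + -273.28 = -772.22 kJ/kg
Q = ṁ·Δh = 310.6 kg/min × -772.22 kJ/kg = -239850 kJ/min
|Q| = 3997.5 kW = 14391 MJ/h

Q_c = 14400 MJ/h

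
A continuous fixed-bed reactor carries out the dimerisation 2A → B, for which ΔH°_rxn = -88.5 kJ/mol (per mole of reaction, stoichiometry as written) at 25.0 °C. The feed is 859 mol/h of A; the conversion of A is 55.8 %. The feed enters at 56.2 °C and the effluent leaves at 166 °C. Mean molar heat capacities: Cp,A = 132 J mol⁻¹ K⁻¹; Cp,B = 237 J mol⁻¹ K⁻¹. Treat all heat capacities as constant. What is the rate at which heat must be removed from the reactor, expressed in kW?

Extent of reaction ξ = 0.558 × 859 / 2 = 239.66 mol/h
Reaction term: ξ·ΔH°_rxn = 239.66 × -88.5 = -21210 kJ/h
Sensible, feed 56.2→25 °C: -3537.7 kJ/h
Outlet flows (mol/h): A 379.68, B 239.66
Sensible, products 25→166 °C: 15075 kJ/h
Q = ΔH = -9672.4 kJ/h = -2.6868 kW
Heat removed = 2.6868 kW

Q_out = 2.69 kW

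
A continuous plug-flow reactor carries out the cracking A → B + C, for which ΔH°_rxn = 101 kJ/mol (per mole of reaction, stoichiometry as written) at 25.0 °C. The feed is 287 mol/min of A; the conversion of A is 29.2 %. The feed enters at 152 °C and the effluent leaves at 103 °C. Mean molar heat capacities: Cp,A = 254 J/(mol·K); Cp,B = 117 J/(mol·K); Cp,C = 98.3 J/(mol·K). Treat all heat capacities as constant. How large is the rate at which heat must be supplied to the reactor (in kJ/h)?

Q_in = 278000 kJ/h

Extent of reaction ξ = 0.292 × 287 = 83.804 mol/min
Reaction term: ξ·ΔH°_rxn = 83.804 × 101 = 8464.2 kJ/min
Sensible, feed 152→25 °C: -9258 kJ/min
Outlet flows (mol/min): A 203.2, B 83.804, C 83.804
Sensible, products 25→103 °C: 5433.1 kJ/min
Q = ΔH = 4639.2 kJ/min = 77.321 kW
Heat supplied = 278350 kJ/h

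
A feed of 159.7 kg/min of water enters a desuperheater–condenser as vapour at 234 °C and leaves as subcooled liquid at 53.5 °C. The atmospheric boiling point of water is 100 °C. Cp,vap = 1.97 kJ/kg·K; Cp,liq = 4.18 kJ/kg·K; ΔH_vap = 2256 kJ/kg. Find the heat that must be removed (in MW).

Q_c = 7.22 MW

vapour 234→100 °C: -263.98 kJ/kg
condensation at 100 °C: -2256 kJ/kg
liquid 100→53.5 °C: -194.37 kJ/kg
Δh = -263.98 + -2256 + -194.37 = -2714.3 kJ/kg
Q = ṁ·Δh = 159.7 kg/min × -2714.3 kJ/kg = -433480 kJ/min
|Q| = 7224.7 kW = 7.2247 MW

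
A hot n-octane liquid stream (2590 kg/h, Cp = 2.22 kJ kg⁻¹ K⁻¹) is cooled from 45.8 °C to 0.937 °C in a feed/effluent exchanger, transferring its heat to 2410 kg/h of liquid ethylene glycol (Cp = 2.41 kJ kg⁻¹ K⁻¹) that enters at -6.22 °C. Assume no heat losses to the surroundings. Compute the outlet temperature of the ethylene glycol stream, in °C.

Heat released by hot stream: Q = 2590 × 2.22 × (45.8 − 0.937) = 257950 kJ/h
Energy balance on cold side (adiabatic exchanger): Q = ṁ_c·Cp_c·(T_c,out − T_c,in)
T_c,out = -6.22 + 257950/(2410 × 2.41) = 38.193 °C

T_c,out = 38.2 °C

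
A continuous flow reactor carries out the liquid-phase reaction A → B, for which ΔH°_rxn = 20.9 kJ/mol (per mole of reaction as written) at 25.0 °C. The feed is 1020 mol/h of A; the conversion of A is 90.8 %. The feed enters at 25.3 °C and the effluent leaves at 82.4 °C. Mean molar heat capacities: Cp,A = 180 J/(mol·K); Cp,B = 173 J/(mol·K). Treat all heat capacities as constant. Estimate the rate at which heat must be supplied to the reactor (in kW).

Extent of reaction ξ = 0.908 × 1020 = 926.16 mol/h
Reaction term: ξ·ΔH°_rxn = 926.16 × 20.9 = 19357 kJ/h
Sensible, feed 25.3→25 °C: -55.08 kJ/h
Outlet flows (mol/h): A 93.84, B 926.16
Sensible, products 25→82.4 °C: 10167 kJ/h
Q = ΔH = 29468 kJ/h = 8.1856 kW
Heat supplied = 8.1856 kW

Q_in = 8.19 kW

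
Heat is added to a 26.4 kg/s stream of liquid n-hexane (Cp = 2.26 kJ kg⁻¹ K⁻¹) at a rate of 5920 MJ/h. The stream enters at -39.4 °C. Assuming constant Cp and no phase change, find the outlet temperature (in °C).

Q = 5920 MJ/h = 1644.4 kJ/s
ΔT = Q/(ṁ·Cp) = 1644.4/(26.4×2.26) = 27.562 K
T_out = -39.4 + 27.562 = -11.838 °C

T_out = -11.8 °C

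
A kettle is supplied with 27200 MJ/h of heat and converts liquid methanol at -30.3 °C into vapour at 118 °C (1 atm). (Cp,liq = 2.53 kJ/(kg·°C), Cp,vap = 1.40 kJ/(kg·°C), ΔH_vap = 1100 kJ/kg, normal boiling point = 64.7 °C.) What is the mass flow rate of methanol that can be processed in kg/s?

ṁ = 5.34 kg/s

Δh = 2.53×(64.7−-30.3) + 1100 + 1.40×(118−64.7) = 1415 kJ/kg
Q = 27200 MJ/h = 7555.6 kJ/s = 7555.6 kJ/s
ṁ = Q/Δh = 7555.6 / 1415 = 5.3397 kg/s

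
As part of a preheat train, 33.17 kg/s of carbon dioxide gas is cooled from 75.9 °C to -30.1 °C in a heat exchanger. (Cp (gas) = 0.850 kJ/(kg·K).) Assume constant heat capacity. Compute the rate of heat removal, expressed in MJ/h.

Q = ṁ·Cp·ΔT = 33.17 × 0.850 × (-30.1 − 75.9) = -2988.6 kJ/s
Cooling duty = 10759 MJ/h

Q_c = 10800 MJ/h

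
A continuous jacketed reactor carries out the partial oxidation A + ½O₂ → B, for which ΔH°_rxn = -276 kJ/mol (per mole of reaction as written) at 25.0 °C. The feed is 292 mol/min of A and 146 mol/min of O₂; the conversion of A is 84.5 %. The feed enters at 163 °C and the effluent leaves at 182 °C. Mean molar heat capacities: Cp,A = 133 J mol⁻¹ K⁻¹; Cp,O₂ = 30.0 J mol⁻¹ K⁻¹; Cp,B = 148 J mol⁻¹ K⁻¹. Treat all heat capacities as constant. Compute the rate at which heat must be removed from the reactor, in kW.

Q_out = 1120 kW

Extent of reaction ξ = 0.845 × 292 = 246.74 mol/min
Reaction term: ξ·ΔH°_rxn = 246.74 × -276 = -68100 kJ/min
Sensible, feed 163→25 °C: -5963.8 kJ/min
Outlet flows (mol/min): A 45.26, O₂ 22.63, B 246.74
Sensible, products 25→182 °C: 6784.9 kJ/min
Q = ΔH = -67279 kJ/min = -1121.3 kW
Heat removed = 1121.3 kW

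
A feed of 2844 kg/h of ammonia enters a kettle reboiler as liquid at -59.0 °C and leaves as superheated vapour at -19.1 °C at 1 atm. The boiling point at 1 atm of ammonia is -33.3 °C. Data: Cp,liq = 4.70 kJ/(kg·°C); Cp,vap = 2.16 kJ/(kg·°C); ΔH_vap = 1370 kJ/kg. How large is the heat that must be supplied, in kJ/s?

Q = 1200 kJ/s

liquid -59.0→-33.3 °C: 120.79 kJ/kg
vaporisation at -33.3 °C: 1370 kJ/kg
vapour -33.3→-19.1 °C: 30.672 kJ/kg
Δh = 120.79 + 1370 + 30.672 = 1521.5 kJ/kg
Q = ṁ·Δh = 2844 kg/h × 1521.5 kJ/kg = 4.327e+06 kJ/h
|Q| = 1202 kW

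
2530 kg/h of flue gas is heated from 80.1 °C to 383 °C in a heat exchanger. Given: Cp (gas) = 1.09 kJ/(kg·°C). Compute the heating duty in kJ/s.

Q = ṁ·Cp·ΔT = 2530 × 1.09 × (383 − 80.1) = 835310 kJ/h
Converting: 835310 / 3600 s = 232.03 kW

Q = 232 kJ/s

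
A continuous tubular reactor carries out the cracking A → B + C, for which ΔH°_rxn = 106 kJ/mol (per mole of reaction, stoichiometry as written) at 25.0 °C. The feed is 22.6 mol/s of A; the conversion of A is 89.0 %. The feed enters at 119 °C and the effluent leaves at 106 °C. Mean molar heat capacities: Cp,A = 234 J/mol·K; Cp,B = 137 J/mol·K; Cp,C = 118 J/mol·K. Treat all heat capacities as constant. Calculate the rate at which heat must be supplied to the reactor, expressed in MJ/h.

Extent of reaction ξ = 0.890 × 22.6 = 20.114 mol/s
Reaction term: ξ·ΔH°_rxn = 20.114 × 106 = 2132.1 kJ/s
Sensible, feed 119→25 °C: -497.11 kJ/s
Outlet flows (mol/s): A 2.486, B 20.114, C 20.114
Sensible, products 25→106 °C: 462.57 kJ/s
Q = ΔH = 2097.5 kJ/s = 2097.5 kW
Heat supplied = 7551.2 MJ/h

Q_in = 7550 MJ/h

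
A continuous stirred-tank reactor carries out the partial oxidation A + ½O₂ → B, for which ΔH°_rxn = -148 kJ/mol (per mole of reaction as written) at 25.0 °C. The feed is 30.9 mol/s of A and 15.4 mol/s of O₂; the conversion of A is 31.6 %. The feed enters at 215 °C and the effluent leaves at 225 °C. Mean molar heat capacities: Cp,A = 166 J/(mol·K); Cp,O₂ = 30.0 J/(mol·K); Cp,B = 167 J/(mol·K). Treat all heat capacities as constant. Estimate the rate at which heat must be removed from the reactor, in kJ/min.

Extent of reaction ξ = 0.316 × 30.9 = 9.7644 mol/s
Reaction term: ξ·ΔH°_rxn = 9.7644 × -148 = -1445.1 kJ/s
Sensible, feed 215→25 °C: -1062.4 kJ/s
Outlet flows (mol/s): A 21.136, O₂ 10.518, B 9.7644
Sensible, products 25→225 °C: 1090.9 kJ/s
Q = ΔH = -1416.6 kJ/s = -1416.6 kW
Heat removed = 84993 kJ/min

Q_out = 85000 kJ/min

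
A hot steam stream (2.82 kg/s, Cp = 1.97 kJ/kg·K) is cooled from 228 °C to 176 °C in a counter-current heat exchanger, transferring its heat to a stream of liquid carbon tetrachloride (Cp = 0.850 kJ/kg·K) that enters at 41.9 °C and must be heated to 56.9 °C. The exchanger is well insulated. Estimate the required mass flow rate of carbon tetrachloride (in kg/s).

ṁ_c = 22.7 kg/s

Heat released by hot stream: Q = 2.82 × 1.97 × (228 − 176) = 288.88 kJ/s
Energy balance on cold side (adiabatic exchanger): Q = ṁ_c·Cp_c·(T_c,out − T_c,in)
ṁ_c = 288.88 / [0.850 × (56.9 − 41.9)] = 22.657 kg/s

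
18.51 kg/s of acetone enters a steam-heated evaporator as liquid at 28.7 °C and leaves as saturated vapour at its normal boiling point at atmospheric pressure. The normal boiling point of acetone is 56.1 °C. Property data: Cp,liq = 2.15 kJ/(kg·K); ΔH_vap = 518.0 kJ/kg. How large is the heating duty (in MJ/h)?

Q = 38400 MJ/h

liquid 28.7→56.1 °C: 58.91 kJ/kg
vaporisation at 56.1 °C: 518 kJ/kg
Δh = 58.91 + 518 = 576.91 kJ/kg
Q = ṁ·Δh = 18.51 kg/s × 576.91 kJ/kg = 10679 kJ/s
|Q| = 10679 kW = 38443 MJ/h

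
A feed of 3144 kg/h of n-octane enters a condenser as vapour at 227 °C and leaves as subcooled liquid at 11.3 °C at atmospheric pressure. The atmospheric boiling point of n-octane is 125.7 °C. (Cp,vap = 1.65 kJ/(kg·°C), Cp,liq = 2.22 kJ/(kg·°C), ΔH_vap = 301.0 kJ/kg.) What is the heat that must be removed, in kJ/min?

vapour 227→125.7 °C: -167.14 kJ/kg
condensation at 125.7 °C: -301 kJ/kg
liquid 125.7→11.3 °C: -253.97 kJ/kg
Δh = -167.14 + -301 + -253.97 = -722.11 kJ/kg
Q = ṁ·Δh = 3144 kg/h × -722.11 kJ/kg = -2.2703e+06 kJ/h
|Q| = 630.65 kW = 37839 kJ/min

Q_c = 37800 kJ/min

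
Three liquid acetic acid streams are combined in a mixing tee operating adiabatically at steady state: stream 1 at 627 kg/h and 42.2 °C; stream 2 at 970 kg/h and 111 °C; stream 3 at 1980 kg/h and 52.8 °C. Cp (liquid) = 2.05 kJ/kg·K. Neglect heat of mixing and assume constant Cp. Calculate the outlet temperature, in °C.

T_out = 66.7 °C

No heat crosses the boundary, so H_out = H_in.
T_out = Σ ṁᵢCp,ᵢTᵢ / Σ ṁᵢCp,ᵢ
      = 489280 / 7332.8 = 66.724 °C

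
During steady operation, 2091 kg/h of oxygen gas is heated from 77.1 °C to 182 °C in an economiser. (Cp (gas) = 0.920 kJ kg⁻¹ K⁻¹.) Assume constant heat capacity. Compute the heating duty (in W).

Q = 56100 W

Q = ṁ·Cp·ΔT = 2091 × 0.920 × (182 − 77.1) = 201800 kJ/h
Converting: 201800 / 3600 s = 56.055 kW
Heating duty = 56055 W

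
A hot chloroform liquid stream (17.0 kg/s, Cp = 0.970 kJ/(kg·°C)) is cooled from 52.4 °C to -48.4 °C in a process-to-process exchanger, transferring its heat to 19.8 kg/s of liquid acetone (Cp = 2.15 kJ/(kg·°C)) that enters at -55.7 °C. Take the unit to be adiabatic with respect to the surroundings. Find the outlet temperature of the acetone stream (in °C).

Heat released by hot stream: Q = 17.0 × 0.970 × (52.4 − -48.4) = 1662.2 kJ/s
Energy balance on cold side (adiabatic exchanger): Q = ṁ_c·Cp_c·(T_c,out − T_c,in)
T_c,out = -55.7 + 1662.2/(19.8 × 2.15) = -16.654 °C

T_c,out = -16.7 °C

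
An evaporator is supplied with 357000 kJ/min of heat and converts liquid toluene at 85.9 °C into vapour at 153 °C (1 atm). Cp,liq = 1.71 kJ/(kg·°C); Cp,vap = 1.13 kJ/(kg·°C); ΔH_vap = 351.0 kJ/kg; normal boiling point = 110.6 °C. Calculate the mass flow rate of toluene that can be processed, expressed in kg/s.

Δh = 1.71×(110.6−85.9) + 351.0 + 1.13×(153−110.6) = 441.15 kJ/kg
Q = 357000 kJ/min = 5950 kJ/s = 5950 kJ/s
ṁ = Q/Δh = 5950 / 441.15 = 13.488 kg/s

ṁ = 13.5 kg/s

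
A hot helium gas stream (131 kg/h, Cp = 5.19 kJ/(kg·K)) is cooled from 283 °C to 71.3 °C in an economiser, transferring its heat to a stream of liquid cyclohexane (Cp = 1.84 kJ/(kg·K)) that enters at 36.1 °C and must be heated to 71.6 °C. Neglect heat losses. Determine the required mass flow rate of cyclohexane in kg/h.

Heat released by hot stream: Q = 131 × 5.19 × (283 − 71.3) = 143930 kJ/h
Energy balance on cold side (adiabatic exchanger): Q = ṁ_c·Cp_c·(T_c,out − T_c,in)
ṁ_c = 143930 / [1.84 × (71.6 − 36.1)] = 2203.5 kg/h

ṁ_c = 2200 kg/h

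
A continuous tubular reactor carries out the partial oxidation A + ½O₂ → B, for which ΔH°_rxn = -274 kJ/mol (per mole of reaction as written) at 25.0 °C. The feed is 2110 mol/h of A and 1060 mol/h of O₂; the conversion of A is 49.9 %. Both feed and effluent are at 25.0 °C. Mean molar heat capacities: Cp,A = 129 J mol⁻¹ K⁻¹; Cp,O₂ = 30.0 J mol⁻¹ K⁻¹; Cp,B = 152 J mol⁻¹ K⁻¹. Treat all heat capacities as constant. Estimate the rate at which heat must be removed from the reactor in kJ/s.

Extent of reaction ξ = 0.499 × 2110 = 1052.9 mol/h
Reaction term: ξ·ΔH°_rxn = 1052.9 × -274 = -288490 kJ/h
Q = ΔH = -288490 kJ/h = -80.137 kW
Heat removed = 80.137 kJ/s

Q_out = 80.1 kJ/s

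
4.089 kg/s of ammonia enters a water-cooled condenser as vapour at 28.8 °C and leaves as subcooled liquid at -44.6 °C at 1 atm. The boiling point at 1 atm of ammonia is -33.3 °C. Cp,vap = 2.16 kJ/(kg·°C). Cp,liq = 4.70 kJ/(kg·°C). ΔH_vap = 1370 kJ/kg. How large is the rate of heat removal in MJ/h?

vapour 28.8→-33.3 °C: -134.14 kJ/kg
condensation at -33.3 °C: -1370 kJ/kg
liquid -33.3→-44.6 °C: -53.11 kJ/kg
Δh = -134.14 + -1370 + -53.11 = -1557.2 kJ/kg
Q = ṁ·Δh = 4.089 kg/s × -1557.2 kJ/kg = -6367.6 kJ/s
|Q| = 6367.6 kW = 22923 MJ/h

Q_c = 22900 MJ/h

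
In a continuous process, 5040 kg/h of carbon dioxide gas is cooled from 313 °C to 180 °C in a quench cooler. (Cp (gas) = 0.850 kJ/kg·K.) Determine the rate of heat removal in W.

Q = ṁ·Cp·ΔT = 5040 × 0.850 × (180 − 313) = -569770 kJ/h
Converting: 569770 / 3600 s = 158.27 kW
Cooling duty = 158270 W

Q_c = 158000 W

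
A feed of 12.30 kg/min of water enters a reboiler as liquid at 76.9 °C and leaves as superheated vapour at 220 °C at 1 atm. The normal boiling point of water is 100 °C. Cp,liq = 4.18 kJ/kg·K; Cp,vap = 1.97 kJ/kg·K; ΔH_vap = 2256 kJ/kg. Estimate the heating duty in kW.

Q = 531 kW

liquid 76.9→100 °C: 96.558 kJ/kg
vaporisation at 100 °C: 2256 kJ/kg
vapour 100→220 °C: 236.4 kJ/kg
Δh = 96.558 + 2256 + 236.4 = 2589 kJ/kg
Q = ṁ·Δh = 12.30 kg/min × 2589 kJ/kg = 31844 kJ/min
|Q| = 530.74 kW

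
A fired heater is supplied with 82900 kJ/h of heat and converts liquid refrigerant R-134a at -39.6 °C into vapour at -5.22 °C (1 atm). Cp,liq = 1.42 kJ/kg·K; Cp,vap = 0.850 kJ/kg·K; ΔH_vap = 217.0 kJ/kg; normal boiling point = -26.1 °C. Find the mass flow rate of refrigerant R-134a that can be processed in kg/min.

ṁ = 5.44 kg/min

Δh = 1.42×(-26.1−-39.6) + 217.0 + 0.850×(-5.22−-26.1) = 253.92 kJ/kg
Q = 82900 kJ/h = 23.028 kJ/s = 1381.7 kJ/min
ṁ = Q/Δh = 1381.7 / 253.92 = 5.4414 kg/min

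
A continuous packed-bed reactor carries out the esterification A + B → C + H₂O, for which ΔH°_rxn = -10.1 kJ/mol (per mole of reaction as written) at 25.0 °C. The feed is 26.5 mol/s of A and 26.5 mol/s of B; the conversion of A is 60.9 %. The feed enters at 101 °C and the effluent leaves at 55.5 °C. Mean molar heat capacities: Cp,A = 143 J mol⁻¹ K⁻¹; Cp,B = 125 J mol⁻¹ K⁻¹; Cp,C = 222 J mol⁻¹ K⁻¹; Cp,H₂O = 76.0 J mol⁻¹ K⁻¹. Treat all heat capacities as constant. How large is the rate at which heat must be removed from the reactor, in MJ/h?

Extent of reaction ξ = 0.609 × 26.5 = 16.139 mol/s
Reaction term: ξ·ΔH°_rxn = 16.139 × -10.1 = -163 kJ/s
Sensible, feed 101→25 °C: -539.75 kJ/s
Outlet flows (mol/s): A 10.361, B 10.361, C 16.139, H₂O 16.139
Sensible, products 25→55.5 °C: 231.38 kJ/s
Q = ΔH = -471.37 kJ/s = -471.37 kW
Heat removed = 1696.9 MJ/h

Q_out = 1700 MJ/h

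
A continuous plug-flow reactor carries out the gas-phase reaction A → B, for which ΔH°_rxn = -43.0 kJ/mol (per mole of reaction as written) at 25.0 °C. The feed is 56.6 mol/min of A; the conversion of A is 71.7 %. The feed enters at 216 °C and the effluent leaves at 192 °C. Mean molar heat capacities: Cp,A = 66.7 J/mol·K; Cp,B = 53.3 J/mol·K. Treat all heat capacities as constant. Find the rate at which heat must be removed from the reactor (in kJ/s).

Extent of reaction ξ = 0.717 × 56.6 = 40.582 mol/min
Reaction term: ξ·ΔH°_rxn = 40.582 × -43.0 = -1745 kJ/min
Sensible, feed 216→25 °C: -721.07 kJ/min
Outlet flows (mol/min): A 16.018, B 40.582
Sensible, products 25→192 °C: 539.65 kJ/min
Q = ΔH = -1926.5 kJ/min = -32.108 kW
Heat removed = 32.108 kJ/s

Q_out = 32.1 kJ/s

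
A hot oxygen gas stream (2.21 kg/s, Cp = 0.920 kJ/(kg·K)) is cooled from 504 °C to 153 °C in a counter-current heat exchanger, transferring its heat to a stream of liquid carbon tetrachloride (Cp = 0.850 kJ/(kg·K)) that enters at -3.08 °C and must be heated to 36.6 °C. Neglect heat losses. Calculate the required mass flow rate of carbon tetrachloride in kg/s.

Heat released by hot stream: Q = 2.21 × 0.920 × (504 − 153) = 713.65 kJ/s
Energy balance on cold side (adiabatic exchanger): Q = ṁ_c·Cp_c·(T_c,out − T_c,in)
ṁ_c = 713.65 / [0.850 × (36.6 − -3.08)] = 21.159 kg/s

ṁ_c = 21.2 kg/s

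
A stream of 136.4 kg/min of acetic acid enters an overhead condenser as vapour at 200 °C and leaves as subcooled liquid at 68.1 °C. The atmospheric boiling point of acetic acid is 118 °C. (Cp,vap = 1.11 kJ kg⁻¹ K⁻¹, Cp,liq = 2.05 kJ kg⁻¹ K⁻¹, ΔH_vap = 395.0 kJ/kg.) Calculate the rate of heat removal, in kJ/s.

vapour 200→118 °C: -91.02 kJ/kg
condensation at 118 °C: -395 kJ/kg
liquid 118→68.1 °C: -102.3 kJ/kg
Δh = -91.02 + -395 + -102.3 = -588.32 kJ/kg
Q = ṁ·Δh = 136.4 kg/min × -588.32 kJ/kg = -80246 kJ/min
|Q| = 1337.4 kW

Q_c = 1340 kJ/s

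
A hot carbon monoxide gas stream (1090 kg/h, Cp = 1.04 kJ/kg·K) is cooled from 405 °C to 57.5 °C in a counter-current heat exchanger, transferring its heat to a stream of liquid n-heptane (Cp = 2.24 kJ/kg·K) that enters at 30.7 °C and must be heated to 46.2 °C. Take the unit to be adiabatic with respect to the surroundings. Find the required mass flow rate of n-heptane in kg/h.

ṁ_c = 11300 kg/h

Heat released by hot stream: Q = 1090 × 1.04 × (405 − 57.5) = 393930 kJ/h
Energy balance on cold side (adiabatic exchanger): Q = ṁ_c·Cp_c·(T_c,out − T_c,in)
ṁ_c = 393930 / [2.24 × (46.2 − 30.7)] = 11346 kg/h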